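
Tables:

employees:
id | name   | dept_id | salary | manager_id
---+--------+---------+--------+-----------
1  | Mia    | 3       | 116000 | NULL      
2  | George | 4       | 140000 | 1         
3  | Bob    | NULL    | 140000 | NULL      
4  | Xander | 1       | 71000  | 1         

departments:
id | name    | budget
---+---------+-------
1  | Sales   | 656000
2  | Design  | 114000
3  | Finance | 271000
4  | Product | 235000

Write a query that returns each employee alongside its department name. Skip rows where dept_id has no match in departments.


INNER JOIN keeps only employees rows whose dept_id matches an id in departments. Walk through each employee:
  - employee 1 (Mia): dept_id=3 -> matches Finance
  - employee 2 (George): dept_id=4 -> matches Product
  - employee 3 (Bob): dept_id=NULL, no match -> dropped
  - employee 4 (Xander): dept_id=1 -> matches Sales
So 1 of 4 rows is dropped.

SQL:
SELECT a.name, b.name AS department
FROM employees a
INNER JOIN departments b ON a.dept_id = b.id

Result:
name   | department
-------+-----------
Mia    | Finance   
George | Product   
Xander | Sales     


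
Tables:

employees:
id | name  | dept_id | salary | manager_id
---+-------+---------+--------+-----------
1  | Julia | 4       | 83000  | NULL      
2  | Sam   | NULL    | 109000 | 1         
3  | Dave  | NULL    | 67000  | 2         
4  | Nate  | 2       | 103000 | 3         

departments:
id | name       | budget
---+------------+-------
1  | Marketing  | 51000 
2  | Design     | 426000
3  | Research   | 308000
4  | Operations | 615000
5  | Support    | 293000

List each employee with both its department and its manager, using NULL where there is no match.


Two LEFT JOINs from the same base table employees: one to departments via dept_id, one to employees itself via manager_id. Both are LEFT so every employee is preserved.
Match against departments:
  - employee 1 (Julia): dept_id=4 -> matches Operations
  - employee 2 (Sam): dept_id=NULL, no match -> kept with NULL
  - employee 3 (Dave): dept_id=NULL, no match -> kept with NULL
  - employee 4 (Nate): dept_id=2 -> matches Design
Match against employees (self):
  - employee 1 (Julia): manager_id=NULL -> NULL
  - employee 2 (Sam): manager_id=1 -> Julia
  - employee 3 (Dave): manager_id=2 -> Sam
  - employee 4 (Nate): manager_id=3 -> Dave

SQL:
SELECT a.name, b.name AS department, c.name AS manager
FROM employees a
LEFT JOIN departments b ON a.dept_id = b.id
LEFT JOIN employees c ON a.manager_id = c.id

Result:
name  | department | manager
------+------------+--------
Julia | Operations | NULL   
Sam   | NULL       | Julia  
Dave  | NULL       | Sam    
Nate  | Design     | Dave   


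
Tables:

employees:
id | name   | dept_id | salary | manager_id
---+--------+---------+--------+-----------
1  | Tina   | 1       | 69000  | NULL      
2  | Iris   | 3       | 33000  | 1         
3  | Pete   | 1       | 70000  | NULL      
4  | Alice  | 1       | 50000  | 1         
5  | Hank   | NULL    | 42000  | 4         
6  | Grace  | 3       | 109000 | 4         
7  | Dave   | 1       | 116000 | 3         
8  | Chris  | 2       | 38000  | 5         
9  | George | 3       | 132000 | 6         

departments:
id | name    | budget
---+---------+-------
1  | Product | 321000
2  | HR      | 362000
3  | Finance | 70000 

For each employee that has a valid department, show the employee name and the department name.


INNER JOIN keeps only employees rows whose dept_id matches an id in departments. Walk through each employee:
  - employee 1 (Tina): dept_id=1 -> matches Product
  - employee 2 (Iris): dept_id=3 -> matches Finance
  - employee 3 (Pete): dept_id=1 -> matches Product
  - employee 4 (Alice): dept_id=1 -> matches Product
  - employee 5 (Hank): dept_id=NULL, no match -> dropped
  - employee 6 (Grace): dept_id=3 -> matches Finance
  - employee 7 (Dave): dept_id=1 -> matches Product
  - employee 8 (Chris): dept_id=2 -> matches HR
  - employee 9 (George): dept_id=3 -> matches Finance
So 1 of 9 rows is dropped.

SQL:
SELECT a.name, b.name AS department
FROM employees a
INNER JOIN departments b ON a.dept_id = b.id

Result:
name   | department
-------+-----------
Tina   | Product   
Iris   | Finance   
Pete   | Product   
Alice  | Product   
Grace  | Finance   
Dave   | Product   
Chris  | HR        
George | Finance   


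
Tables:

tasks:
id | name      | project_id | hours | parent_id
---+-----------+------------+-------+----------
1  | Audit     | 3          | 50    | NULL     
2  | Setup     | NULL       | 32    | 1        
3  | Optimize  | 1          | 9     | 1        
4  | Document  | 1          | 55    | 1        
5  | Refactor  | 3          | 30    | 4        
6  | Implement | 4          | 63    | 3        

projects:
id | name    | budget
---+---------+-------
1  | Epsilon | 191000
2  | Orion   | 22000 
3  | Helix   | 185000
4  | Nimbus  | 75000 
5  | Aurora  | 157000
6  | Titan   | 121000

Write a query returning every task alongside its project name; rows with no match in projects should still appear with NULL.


LEFT JOIN keeps every row from tasks (the left table); where project_id has no match in projects, the project columns become NULL. Walk through each task:
  - task 1 (Audit): project_id=3 -> matches Helix
  - task 2 (Setup): project_id=NULL, no match -> kept with NULL
  - task 3 (Optimize): project_id=1 -> matches Epsilon
  - task 4 (Document): project_id=1 -> matches Epsilon
  - task 5 (Refactor): project_id=3 -> matches Helix
  - task 6 (Implement): project_id=4 -> matches Nimbus
All 6 rows appear; 1 has NULL project.

SQL:
SELECT a.name, b.name AS project
FROM tasks a
LEFT JOIN projects b ON a.project_id = b.id

Result:
name      | project
----------+--------
Audit     | Helix  
Setup     | NULL   
Optimize  | Epsilon
Document  | Epsilon
Refactor  | Helix  
Implement | Nimbus 


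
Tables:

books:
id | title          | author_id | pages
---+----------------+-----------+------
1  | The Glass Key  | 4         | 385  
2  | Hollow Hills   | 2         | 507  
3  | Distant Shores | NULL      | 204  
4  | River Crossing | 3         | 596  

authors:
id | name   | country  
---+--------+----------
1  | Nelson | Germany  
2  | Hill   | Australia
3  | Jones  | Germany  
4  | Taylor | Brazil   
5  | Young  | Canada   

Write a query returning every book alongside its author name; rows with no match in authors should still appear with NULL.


LEFT JOIN keeps every row from books (the left table); where author_id has no match in authors, the author columns become NULL. Walk through each book:
  - book 1 (The Glass Key): author_id=4 -> matches Taylor
  - book 2 (Hollow Hills): author_id=2 -> matches Hill
  - book 3 (Distant Shores): author_id=NULL, no match -> kept with NULL
  - book 4 (River Crossing): author_id=3 -> matches Jones
All 4 rows appear; 1 has NULL author.

SQL:
SELECT a.title, b.name AS author
FROM books a
LEFT JOIN authors b ON a.author_id = b.id

Result:
title          | author
---------------+-------
The Glass Key  | Taylor
Hollow Hills   | Hill  
Distant Shores | NULL  
River Crossing | Jones 


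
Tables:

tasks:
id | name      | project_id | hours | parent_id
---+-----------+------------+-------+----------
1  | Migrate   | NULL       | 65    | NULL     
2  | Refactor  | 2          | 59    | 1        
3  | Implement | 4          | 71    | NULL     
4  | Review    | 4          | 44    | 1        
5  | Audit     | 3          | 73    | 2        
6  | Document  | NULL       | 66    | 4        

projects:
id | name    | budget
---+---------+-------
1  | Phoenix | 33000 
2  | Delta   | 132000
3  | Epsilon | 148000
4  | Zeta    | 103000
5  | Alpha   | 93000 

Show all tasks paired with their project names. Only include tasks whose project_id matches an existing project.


INNER JOIN keeps only tasks rows whose project_id matches an id in projects. Walk through each task:
  - task 1 (Migrate): project_id=NULL, no match -> dropped
  - task 2 (Refactor): project_id=2 -> matches Delta
  - task 3 (Implement): project_id=4 -> matches Zeta
  - task 4 (Review): project_id=4 -> matches Zeta
  - task 5 (Audit): project_id=3 -> matches Epsilon
  - task 6 (Document): project_id=NULL, no match -> dropped
So 2 of 6 rows are dropped.

SQL:
SELECT a.name, b.name AS project
FROM tasks a
INNER JOIN projects b ON a.project_id = b.id

Result:
name      | project
----------+--------
Refactor  | Delta  
Implement | Zeta   
Review    | Zeta   
Audit     | Epsilon


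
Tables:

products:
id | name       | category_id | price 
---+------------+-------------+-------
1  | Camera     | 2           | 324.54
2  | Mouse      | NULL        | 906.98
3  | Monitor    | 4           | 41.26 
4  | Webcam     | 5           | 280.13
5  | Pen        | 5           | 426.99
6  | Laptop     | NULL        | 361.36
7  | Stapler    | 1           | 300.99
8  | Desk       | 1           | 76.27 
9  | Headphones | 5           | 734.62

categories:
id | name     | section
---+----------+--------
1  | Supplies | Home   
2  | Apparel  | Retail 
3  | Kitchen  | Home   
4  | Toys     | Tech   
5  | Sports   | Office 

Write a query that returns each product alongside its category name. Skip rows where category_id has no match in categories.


INNER JOIN keeps only products rows whose category_id matches an id in categories. Walk through each product:
  - product 1 (Camera): category_id=2 -> matches Apparel
  - product 2 (Mouse): category_id=NULL, no match -> dropped
  - product 3 (Monitor): category_id=4 -> matches Toys
  - product 4 (Webcam): category_id=5 -> matches Sports
  - product 5 (Pen): category_id=5 -> matches Sports
  - product 6 (Laptop): category_id=NULL, no match -> dropped
  - product 7 (Stapler): category_id=1 -> matches Supplies
  - product 8 (Desk): category_id=1 -> matches Supplies
  - product 9 (Headphones): category_id=5 -> matches Sports
So 2 of 9 rows are dropped.

SQL:
SELECT a.name, b.name AS category
FROM products a
INNER JOIN categories b ON a.category_id = b.id

Result:
name       | category
-----------+---------
Camera     | Apparel 
Monitor    | Toys    
Webcam     | Sports  
Pen        | Sports  
Stapler    | Supplies
Desk       | Supplies
Headphones | Sports  


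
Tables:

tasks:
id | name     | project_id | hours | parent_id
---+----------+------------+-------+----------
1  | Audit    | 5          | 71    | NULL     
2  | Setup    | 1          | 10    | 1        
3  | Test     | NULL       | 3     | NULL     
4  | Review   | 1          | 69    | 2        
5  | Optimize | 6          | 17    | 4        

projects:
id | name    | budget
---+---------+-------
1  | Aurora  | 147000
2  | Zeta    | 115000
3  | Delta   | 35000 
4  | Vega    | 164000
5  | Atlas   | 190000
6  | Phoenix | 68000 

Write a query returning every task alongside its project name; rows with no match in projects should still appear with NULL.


LEFT JOIN keeps every row from tasks (the left table); where project_id has no match in projects, the project columns become NULL. Walk through each task:
  - task 1 (Audit): project_id=5 -> matches Atlas
  - task 2 (Setup): project_id=1 -> matches Aurora
  - task 3 (Test): project_id=NULL, no match -> kept with NULL
  - task 4 (Review): project_id=1 -> matches Aurora
  - task 5 (Optimize): project_id=6 -> matches Phoenix
All 5 rows appear; 1 has NULL project.

SQL:
SELECT a.name, b.name AS project
FROM tasks a
LEFT JOIN projects b ON a.project_id = b.id

Result:
name     | project
---------+--------
Audit    | Atlas  
Setup    | Aurora 
Test     | NULL   
Review   | Aurora 
Optimize | Phoenix


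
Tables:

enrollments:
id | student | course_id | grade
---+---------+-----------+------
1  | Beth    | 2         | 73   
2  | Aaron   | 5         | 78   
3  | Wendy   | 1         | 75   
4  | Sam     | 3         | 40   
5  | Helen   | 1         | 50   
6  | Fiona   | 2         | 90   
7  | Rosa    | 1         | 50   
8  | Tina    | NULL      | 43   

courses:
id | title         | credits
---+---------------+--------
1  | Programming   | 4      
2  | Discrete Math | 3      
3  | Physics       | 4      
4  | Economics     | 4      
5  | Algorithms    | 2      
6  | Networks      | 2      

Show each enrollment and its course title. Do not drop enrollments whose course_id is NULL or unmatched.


LEFT JOIN keeps every row from enrollments (the left table); where course_id has no match in courses, the course columns become NULL. Walk through each enrollment:
  - enrollment 1 (Beth): course_id=2 -> matches Discrete Math
  - enrollment 2 (Aaron): course_id=5 -> matches Algorithms
  - enrollment 3 (Wendy): course_id=1 -> matches Programming
  - enrollment 4 (Sam): course_id=3 -> matches Physics
  - enrollment 5 (Helen): course_id=1 -> matches Programming
  - enrollment 6 (Fiona): course_id=2 -> matches Discrete Math
  - enrollment 7 (Rosa): course_id=1 -> matches Programming
  - enrollment 8 (Tina): course_id=NULL, no match -> kept with NULL
All 8 rows appear; 1 has NULL course.

SQL:
SELECT a.student, b.title AS course
FROM enrollments a
LEFT JOIN courses b ON a.course_id = b.id

Result:
student | course       
--------+--------------
Beth    | Discrete Math
Aaron   | Algorithms   
Wendy   | Programming  
Sam     | Physics      
Helen   | Programming  
Fiona   | Discrete Math
Rosa    | Programming  
Tina    | NULL         


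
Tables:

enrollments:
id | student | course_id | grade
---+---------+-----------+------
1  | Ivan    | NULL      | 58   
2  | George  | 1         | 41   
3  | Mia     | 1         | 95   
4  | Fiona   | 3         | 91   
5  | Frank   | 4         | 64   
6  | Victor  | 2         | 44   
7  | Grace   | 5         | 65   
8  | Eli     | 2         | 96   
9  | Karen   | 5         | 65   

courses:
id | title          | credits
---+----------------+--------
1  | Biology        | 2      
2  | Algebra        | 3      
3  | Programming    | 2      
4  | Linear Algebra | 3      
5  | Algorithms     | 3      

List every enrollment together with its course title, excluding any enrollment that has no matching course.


INNER JOIN keeps only enrollments rows whose course_id matches an id in courses. Walk through each enrollment:
  - enrollment 1 (Ivan): course_id=NULL, no match -> dropped
  - enrollment 2 (George): course_id=1 -> matches Biology
  - enrollment 3 (Mia): course_id=1 -> matches Biology
  - enrollment 4 (Fiona): course_id=3 -> matches Programming
  - enrollment 5 (Frank): course_id=4 -> matches Linear Algebra
  - enrollment 6 (Victor): course_id=2 -> matches Algebra
  - enrollment 7 (Grace): course_id=5 -> matches Algorithms
  - enrollment 8 (Eli): course_id=2 -> matches Algebra
  - enrollment 9 (Karen): course_id=5 -> matches Algorithms
So 1 of 9 rows is dropped.

SQL:
SELECT a.student, b.title AS course
FROM enrollments a
INNER JOIN courses b ON a.course_id = b.id

Result:
student | course        
--------+---------------
George  | Biology       
Mia     | Biology       
Fiona   | Programming   
Frank   | Linear Algebra
Victor  | Algebra       
Grace   | Algorithms    
Eli     | Algebra       
Karen   | Algorithms    


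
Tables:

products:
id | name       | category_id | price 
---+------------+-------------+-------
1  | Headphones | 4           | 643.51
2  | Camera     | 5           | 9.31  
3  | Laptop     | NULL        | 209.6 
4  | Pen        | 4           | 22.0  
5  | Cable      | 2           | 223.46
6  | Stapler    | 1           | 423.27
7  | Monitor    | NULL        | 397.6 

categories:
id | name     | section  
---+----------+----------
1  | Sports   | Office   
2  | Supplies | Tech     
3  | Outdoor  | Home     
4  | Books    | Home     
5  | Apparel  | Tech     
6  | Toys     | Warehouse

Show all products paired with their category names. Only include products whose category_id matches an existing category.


INNER JOIN keeps only products rows whose category_id matches an id in categories. Walk through each product:
  - product 1 (Headphones): category_id=4 -> matches Books
  - product 2 (Camera): category_id=5 -> matches Apparel
  - product 3 (Laptop): category_id=NULL, no match -> dropped
  - product 4 (Pen): category_id=4 -> matches Books
  - product 5 (Cable): category_id=2 -> matches Supplies
  - product 6 (Stapler): category_id=1 -> matches Sports
  - product 7 (Monitor): category_id=NULL, no match -> dropped
So 2 of 7 rows are dropped.

SQL:
SELECT a.name, b.name AS category
FROM products a
INNER JOIN categories b ON a.category_id = b.id

Result:
name       | category
-----------+---------
Headphones | Books   
Camera     | Apparel 
Pen        | Books   
Cable      | Supplies
Stapler    | Sports  


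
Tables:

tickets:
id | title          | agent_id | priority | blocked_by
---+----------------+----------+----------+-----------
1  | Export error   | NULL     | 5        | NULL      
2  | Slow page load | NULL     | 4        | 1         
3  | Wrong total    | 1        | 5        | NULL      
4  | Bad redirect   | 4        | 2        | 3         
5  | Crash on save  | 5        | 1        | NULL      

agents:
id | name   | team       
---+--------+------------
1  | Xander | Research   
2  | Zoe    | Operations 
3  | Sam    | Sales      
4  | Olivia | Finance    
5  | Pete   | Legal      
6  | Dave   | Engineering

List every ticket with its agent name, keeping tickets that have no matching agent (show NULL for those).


LEFT JOIN keeps every row from tickets (the left table); where agent_id has no match in agents, the agent columns become NULL. Walk through each ticket:
  - ticket 1 (Export error): agent_id=NULL, no match -> kept with NULL
  - ticket 2 (Slow page load): agent_id=NULL, no match -> kept with NULL
  - ticket 3 (Wrong total): agent_id=1 -> matches Xander
  - ticket 4 (Bad redirect): agent_id=4 -> matches Olivia
  - ticket 5 (Crash on save): agent_id=5 -> matches Pete
All 5 rows appear; 2 have NULL agent.

SQL:
SELECT a.title, b.name AS agent
FROM tickets a
LEFT JOIN agents b ON a.agent_id = b.id

Result:
title          | agent 
---------------+-------
Export error   | NULL  
Slow page load | NULL  
Wrong total    | Xander
Bad redirect   | Olivia
Crash on save  | Pete  


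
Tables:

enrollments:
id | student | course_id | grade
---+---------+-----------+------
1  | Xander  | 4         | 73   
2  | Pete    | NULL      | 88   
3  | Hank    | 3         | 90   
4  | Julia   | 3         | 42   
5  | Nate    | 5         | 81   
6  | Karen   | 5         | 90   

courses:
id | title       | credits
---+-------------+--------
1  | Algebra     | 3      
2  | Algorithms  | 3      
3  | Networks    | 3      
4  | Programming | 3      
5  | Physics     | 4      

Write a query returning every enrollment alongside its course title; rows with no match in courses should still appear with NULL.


LEFT JOIN keeps every row from enrollments (the left table); where course_id has no match in courses, the course columns become NULL. Walk through each enrollment:
  - enrollment 1 (Xander): course_id=4 -> matches Programming
  - enrollment 2 (Pete): course_id=NULL, no match -> kept with NULL
  - enrollment 3 (Hank): course_id=3 -> matches Networks
  - enrollment 4 (Julia): course_id=3 -> matches Networks
  - enrollment 5 (Nate): course_id=5 -> matches Physics
  - enrollment 6 (Karen): course_id=5 -> matches Physics
All 6 rows appear; 1 has NULL course.

SQL:
SELECT a.student, b.title AS course
FROM enrollments a
LEFT JOIN courses b ON a.course_id = b.id

Result:
student | course     
--------+------------
Xander  | Programming
Pete    | NULL       
Hank    | Networks   
Julia   | Networks   
Nate    | Physics    
Karen   | Physics    


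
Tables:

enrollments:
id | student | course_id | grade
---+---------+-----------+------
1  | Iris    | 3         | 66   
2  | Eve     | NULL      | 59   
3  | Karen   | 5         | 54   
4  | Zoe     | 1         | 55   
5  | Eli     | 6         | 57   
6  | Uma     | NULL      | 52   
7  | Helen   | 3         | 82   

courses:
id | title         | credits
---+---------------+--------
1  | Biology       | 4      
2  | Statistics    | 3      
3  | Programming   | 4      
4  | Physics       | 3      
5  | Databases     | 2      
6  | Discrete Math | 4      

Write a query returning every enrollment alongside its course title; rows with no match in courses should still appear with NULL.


LEFT JOIN keeps every row from enrollments (the left table); where course_id has no match in courses, the course columns become NULL. Walk through each enrollment:
  - enrollment 1 (Iris): course_id=3 -> matches Programming
  - enrollment 2 (Eve): course_id=NULL, no match -> kept with NULL
  - enrollment 3 (Karen): course_id=5 -> matches Databases
  - enrollment 4 (Zoe): course_id=1 -> matches Biology
  - enrollment 5 (Eli): course_id=6 -> matches Discrete Math
  - enrollment 6 (Uma): course_id=NULL, no match -> kept with NULL
  - enrollment 7 (Helen): course_id=3 -> matches Programming
All 7 rows appear; 2 have NULL course.

SQL:
SELECT a.student, b.title AS course
FROM enrollments a
LEFT JOIN courses b ON a.course_id = b.id

Result:
student | course       
--------+--------------
Iris    | Programming  
Eve     | NULL         
Karen   | Databases    
Zoe     | Biology      
Eli     | Discrete Math
Uma     | NULL         
Helen   | Programming  


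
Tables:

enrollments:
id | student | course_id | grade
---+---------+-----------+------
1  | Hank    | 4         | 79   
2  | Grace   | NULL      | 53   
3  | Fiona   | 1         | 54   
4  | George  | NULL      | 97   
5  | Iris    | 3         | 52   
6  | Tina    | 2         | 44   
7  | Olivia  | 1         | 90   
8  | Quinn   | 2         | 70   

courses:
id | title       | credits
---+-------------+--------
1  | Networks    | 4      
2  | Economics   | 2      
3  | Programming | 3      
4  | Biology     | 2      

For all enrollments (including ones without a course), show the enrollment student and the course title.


LEFT JOIN keeps every row from enrollments (the left table); where course_id has no match in courses, the course columns become NULL. Walk through each enrollment:
  - enrollment 1 (Hank): course_id=4 -> matches Biology
  - enrollment 2 (Grace): course_id=NULL, no match -> kept with NULL
  - enrollment 3 (Fiona): course_id=1 -> matches Networks
  - enrollment 4 (George): course_id=NULL, no match -> kept with NULL
  - enrollment 5 (Iris): course_id=3 -> matches Programming
  - enrollment 6 (Tina): course_id=2 -> matches Economics
  - enrollment 7 (Olivia): course_id=1 -> matches Networks
  - enrollment 8 (Quinn): course_id=2 -> matches Economics
All 8 rows appear; 2 have NULL course.

SQL:
SELECT a.student, b.title AS course
FROM enrollments a
LEFT JOIN courses b ON a.course_id = b.id

Result:
student | course     
--------+------------
Hank    | Biology    
Grace   | NULL       
Fiona   | Networks   
George  | NULL       
Iris    | Programming
Tina    | Economics  
Olivia  | Networks   
Quinn   | Economics  


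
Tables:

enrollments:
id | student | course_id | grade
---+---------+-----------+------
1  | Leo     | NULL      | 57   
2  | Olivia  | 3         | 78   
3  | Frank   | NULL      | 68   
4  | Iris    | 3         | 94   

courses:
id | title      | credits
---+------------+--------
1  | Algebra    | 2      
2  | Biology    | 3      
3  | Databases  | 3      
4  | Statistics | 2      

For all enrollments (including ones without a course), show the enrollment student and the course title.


LEFT JOIN keeps every row from enrollments (the left table); where course_id has no match in courses, the course columns become NULL. Walk through each enrollment:
  - enrollment 1 (Leo): course_id=NULL, no match -> kept with NULL
  - enrollment 2 (Olivia): course_id=3 -> matches Databases
  - enrollment 3 (Frank): course_id=NULL, no match -> kept with NULL
  - enrollment 4 (Iris): course_id=3 -> matches Databases
All 4 rows appear; 2 have NULL course.

SQL:
SELECT a.student, b.title AS course
FROM enrollments a
LEFT JOIN courses b ON a.course_id = b.id

Result:
student | course   
--------+----------
Leo     | NULL     
Olivia  | Databases
Frank   | NULL     
Iris    | Databases


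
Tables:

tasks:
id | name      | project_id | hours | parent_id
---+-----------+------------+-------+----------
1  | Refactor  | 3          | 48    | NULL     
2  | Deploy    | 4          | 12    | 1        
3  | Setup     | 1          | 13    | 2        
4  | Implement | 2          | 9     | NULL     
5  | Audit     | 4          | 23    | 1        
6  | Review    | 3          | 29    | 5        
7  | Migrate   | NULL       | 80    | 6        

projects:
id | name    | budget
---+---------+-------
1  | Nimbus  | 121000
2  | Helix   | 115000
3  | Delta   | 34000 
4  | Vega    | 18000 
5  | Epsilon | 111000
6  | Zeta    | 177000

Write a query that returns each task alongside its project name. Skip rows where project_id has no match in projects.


INNER JOIN keeps only tasks rows whose project_id matches an id in projects. Walk through each task:
  - task 1 (Refactor): project_id=3 -> matches Delta
  - task 2 (Deploy): project_id=4 -> matches Vega
  - task 3 (Setup): project_id=1 -> matches Nimbus
  - task 4 (Implement): project_id=2 -> matches Helix
  - task 5 (Audit): project_id=4 -> matches Vega
  - task 6 (Review): project_id=3 -> matches Delta
  - task 7 (Migrate): project_id=NULL, no match -> dropped
So 1 of 7 rows is dropped.

SQL:
SELECT a.name, b.name AS project
FROM tasks a
INNER JOIN projects b ON a.project_id = b.id

Result:
name      | project
----------+--------
Refactor  | Delta  
Deploy    | Vega   
Setup     | Nimbus 
Implement | Helix  
Audit     | Vega   
Review    | Delta  


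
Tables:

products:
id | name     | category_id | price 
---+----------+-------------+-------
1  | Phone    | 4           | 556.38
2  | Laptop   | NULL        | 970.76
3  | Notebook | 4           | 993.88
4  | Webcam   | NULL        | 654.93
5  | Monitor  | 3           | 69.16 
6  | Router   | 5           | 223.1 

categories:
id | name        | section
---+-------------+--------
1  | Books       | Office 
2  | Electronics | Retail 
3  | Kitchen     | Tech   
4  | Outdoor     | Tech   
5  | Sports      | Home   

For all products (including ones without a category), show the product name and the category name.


LEFT JOIN keeps every row from products (the left table); where category_id has no match in categories, the category columns become NULL. Walk through each product:
  - product 1 (Phone): category_id=4 -> matches Outdoor
  - product 2 (Laptop): category_id=NULL, no match -> kept with NULL
  - product 3 (Notebook): category_id=4 -> matches Outdoor
  - product 4 (Webcam): category_id=NULL, no match -> kept with NULL
  - product 5 (Monitor): category_id=3 -> matches Kitchen
  - product 6 (Router): category_id=5 -> matches Sports
All 6 rows appear; 2 have NULL category.

SQL:
SELECT a.name, b.name AS category
FROM products a
LEFT JOIN categories b ON a.category_id = b.id

Result:
name     | category
---------+---------
Phone    | Outdoor 
Laptop   | NULL    
Notebook | Outdoor 
Webcam   | NULL    
Monitor  | Kitchen 
Router   | Sports  


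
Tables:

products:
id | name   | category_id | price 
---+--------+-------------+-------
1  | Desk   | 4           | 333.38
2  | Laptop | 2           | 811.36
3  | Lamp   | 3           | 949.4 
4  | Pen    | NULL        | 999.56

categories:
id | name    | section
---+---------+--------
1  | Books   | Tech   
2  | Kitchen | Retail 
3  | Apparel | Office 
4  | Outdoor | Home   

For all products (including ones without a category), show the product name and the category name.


LEFT JOIN keeps every row from products (the left table); where category_id has no match in categories, the category columns become NULL. Walk through each product:
  - product 1 (Desk): category_id=4 -> matches Outdoor
  - product 2 (Laptop): category_id=2 -> matches Kitchen
  - product 3 (Lamp): category_id=3 -> matches Apparel
  - product 4 (Pen): category_id=NULL, no match -> kept with NULL
All 4 rows appear; 1 has NULL category.

SQL:
SELECT a.name, b.name AS category
FROM products a
LEFT JOIN categories b ON a.category_id = b.id

Result:
name   | category
-------+---------
Desk   | Outdoor 
Laptop | Kitchen 
Lamp   | Apparel 
Pen    | NULL    


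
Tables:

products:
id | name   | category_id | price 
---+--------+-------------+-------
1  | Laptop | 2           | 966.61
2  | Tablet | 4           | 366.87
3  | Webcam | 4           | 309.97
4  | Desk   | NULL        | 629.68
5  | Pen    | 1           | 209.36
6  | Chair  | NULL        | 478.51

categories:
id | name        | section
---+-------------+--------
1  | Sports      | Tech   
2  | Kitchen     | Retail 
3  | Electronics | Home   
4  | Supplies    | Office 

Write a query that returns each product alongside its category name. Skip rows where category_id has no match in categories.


INNER JOIN keeps only products rows whose category_id matches an id in categories. Walk through each product:
  - product 1 (Laptop): category_id=2 -> matches Kitchen
  - product 2 (Tablet): category_id=4 -> matches Supplies
  - product 3 (Webcam): category_id=4 -> matches Supplies
  - product 4 (Desk): category_id=NULL, no match -> dropped
  - product 5 (Pen): category_id=1 -> matches Sports
  - product 6 (Chair): category_id=NULL, no match -> dropped
So 2 of 6 rows are dropped.

SQL:
SELECT a.name, b.name AS category
FROM products a
INNER JOIN categories b ON a.category_id = b.id

Result:
name   | category
-------+---------
Laptop | Kitchen 
Tablet | Supplies
Webcam | Supplies
Pen    | Sports  


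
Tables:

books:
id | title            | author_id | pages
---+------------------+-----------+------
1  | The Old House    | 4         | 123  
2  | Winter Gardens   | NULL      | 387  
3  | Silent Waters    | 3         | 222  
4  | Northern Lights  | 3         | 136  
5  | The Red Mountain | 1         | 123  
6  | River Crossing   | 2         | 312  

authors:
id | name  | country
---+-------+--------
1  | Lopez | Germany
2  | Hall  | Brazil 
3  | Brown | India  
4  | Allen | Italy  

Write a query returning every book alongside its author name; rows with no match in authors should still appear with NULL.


LEFT JOIN keeps every row from books (the left table); where author_id has no match in authors, the author columns become NULL. Walk through each book:
  - book 1 (The Old House): author_id=4 -> matches Allen
  - book 2 (Winter Gardens): author_id=NULL, no match -> kept with NULL
  - book 3 (Silent Waters): author_id=3 -> matches Brown
  - book 4 (Northern Lights): author_id=3 -> matches Brown
  - book 5 (The Red Mountain): author_id=1 -> matches Lopez
  - book 6 (River Crossing): author_id=2 -> matches Hall
All 6 rows appear; 1 has NULL author.

SQL:
SELECT a.title, b.name AS author
FROM books a
LEFT JOIN authors b ON a.author_id = b.id

Result:
title            | author
-----------------+-------
The Old House    | Allen 
Winter Gardens   | NULL  
Silent Waters    | Brown 
Northern Lights  | Brown 
The Red Mountain | Lopez 
River Crossing   | Hall  


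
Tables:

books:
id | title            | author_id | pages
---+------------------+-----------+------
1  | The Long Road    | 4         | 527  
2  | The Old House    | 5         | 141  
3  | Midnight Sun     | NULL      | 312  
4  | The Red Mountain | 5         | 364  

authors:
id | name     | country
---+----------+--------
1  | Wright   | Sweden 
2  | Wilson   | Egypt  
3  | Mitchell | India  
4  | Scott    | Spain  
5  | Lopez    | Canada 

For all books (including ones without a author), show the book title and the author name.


LEFT JOIN keeps every row from books (the left table); where author_id has no match in authors, the author columns become NULL. Walk through each book:
  - book 1 (The Long Road): author_id=4 -> matches Scott
  - book 2 (The Old House): author_id=5 -> matches Lopez
  - book 3 (Midnight Sun): author_id=NULL, no match -> kept with NULL
  - book 4 (The Red Mountain): author_id=5 -> matches Lopez
All 4 rows appear; 1 has NULL author.

SQL:
SELECT a.title, b.name AS author
FROM books a
LEFT JOIN authors b ON a.author_id = b.id

Result:
title            | author
-----------------+-------
The Long Road    | Scott 
The Old House    | Lopez 
Midnight Sun     | NULL  
The Red Mountain | Lopez 


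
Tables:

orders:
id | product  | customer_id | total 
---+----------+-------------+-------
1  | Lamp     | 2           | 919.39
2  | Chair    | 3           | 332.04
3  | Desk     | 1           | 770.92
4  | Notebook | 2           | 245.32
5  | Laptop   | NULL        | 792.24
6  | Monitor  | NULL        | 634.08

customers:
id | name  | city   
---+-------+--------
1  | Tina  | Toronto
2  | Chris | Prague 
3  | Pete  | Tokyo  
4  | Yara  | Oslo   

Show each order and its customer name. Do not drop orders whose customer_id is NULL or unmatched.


LEFT JOIN keeps every row from orders (the left table); where customer_id has no match in customers, the customer columns become NULL. Walk through each order:
  - order 1 (Lamp): customer_id=2 -> matches Chris
  - order 2 (Chair): customer_id=3 -> matches Pete
  - order 3 (Desk): customer_id=1 -> matches Tina
  - order 4 (Notebook): customer_id=2 -> matches Chris
  - order 5 (Laptop): customer_id=NULL, no match -> kept with NULL
  - order 6 (Monitor): customer_id=NULL, no match -> kept with NULL
All 6 rows appear; 2 have NULL customer.

SQL:
SELECT a.product, b.name AS customer
FROM orders a
LEFT JOIN customers b ON a.customer_id = b.id

Result:
product  | customer
---------+---------
Lamp     | Chris   
Chair    | Pete    
Desk     | Tina    
Notebook | Chris   
Laptop   | NULL    
Monitor  | NULL    


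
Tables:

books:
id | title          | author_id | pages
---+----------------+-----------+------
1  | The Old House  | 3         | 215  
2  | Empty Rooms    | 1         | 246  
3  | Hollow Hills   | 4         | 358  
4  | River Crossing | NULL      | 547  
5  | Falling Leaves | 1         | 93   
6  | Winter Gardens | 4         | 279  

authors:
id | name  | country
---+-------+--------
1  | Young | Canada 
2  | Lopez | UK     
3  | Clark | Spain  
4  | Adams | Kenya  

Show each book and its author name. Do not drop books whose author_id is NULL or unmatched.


LEFT JOIN keeps every row from books (the left table); where author_id has no match in authors, the author columns become NULL. Walk through each book:
  - book 1 (The Old House): author_id=3 -> matches Clark
  - book 2 (Empty Rooms): author_id=1 -> matches Young
  - book 3 (Hollow Hills): author_id=4 -> matches Adams
  - book 4 (River Crossing): author_id=NULL, no match -> kept with NULL
  - book 5 (Falling Leaves): author_id=1 -> matches Young
  - book 6 (Winter Gardens): author_id=4 -> matches Adams
All 6 rows appear; 1 has NULL author.

SQL:
SELECT a.title, b.name AS author
FROM books a
LEFT JOIN authors b ON a.author_id = b.id

Result:
title          | author
---------------+-------
The Old House  | Clark 
Empty Rooms    | Young 
Hollow Hills   | Adams 
River Crossing | NULL  
Falling Leaves | Young 
Winter Gardens | Adams 


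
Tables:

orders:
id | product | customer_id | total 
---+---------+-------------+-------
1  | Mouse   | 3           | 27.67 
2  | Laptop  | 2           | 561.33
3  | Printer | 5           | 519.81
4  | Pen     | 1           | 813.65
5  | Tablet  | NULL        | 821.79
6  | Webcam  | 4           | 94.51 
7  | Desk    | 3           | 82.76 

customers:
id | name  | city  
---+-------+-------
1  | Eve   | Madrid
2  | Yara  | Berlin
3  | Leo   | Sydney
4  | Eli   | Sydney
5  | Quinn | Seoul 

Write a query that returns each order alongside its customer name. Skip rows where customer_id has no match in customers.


INNER JOIN keeps only orders rows whose customer_id matches an id in customers. Walk through each order:
  - order 1 (Mouse): customer_id=3 -> matches Leo
  - order 2 (Laptop): customer_id=2 -> matches Yara
  - order 3 (Printer): customer_id=5 -> matches Quinn
  - order 4 (Pen): customer_id=1 -> matches Eve
  - order 5 (Tablet): customer_id=NULL, no match -> dropped
  - order 6 (Webcam): customer_id=4 -> matches Eli
  - order 7 (Desk): customer_id=3 -> matches Leo
So 1 of 7 rows is dropped.

SQL:
SELECT a.product, b.name AS customer
FROM orders a
INNER JOIN customers b ON a.customer_id = b.id

Result:
product | customer
--------+---------
Mouse   | Leo     
Laptop  | Yara    
Printer | Quinn   
Pen     | Eve     
Webcam  | Eli     
Desk    | Leo     


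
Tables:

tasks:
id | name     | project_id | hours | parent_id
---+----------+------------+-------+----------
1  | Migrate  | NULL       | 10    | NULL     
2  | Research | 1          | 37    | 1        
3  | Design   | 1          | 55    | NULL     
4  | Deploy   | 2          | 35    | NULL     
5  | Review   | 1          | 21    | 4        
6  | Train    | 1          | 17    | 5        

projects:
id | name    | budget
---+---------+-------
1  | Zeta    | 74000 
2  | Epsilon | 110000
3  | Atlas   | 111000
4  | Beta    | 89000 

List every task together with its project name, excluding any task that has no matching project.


INNER JOIN keeps only tasks rows whose project_id matches an id in projects. Walk through each task:
  - task 1 (Migrate): project_id=NULL, no match -> dropped
  - task 2 (Research): project_id=1 -> matches Zeta
  - task 3 (Design): project_id=1 -> matches Zeta
  - task 4 (Deploy): project_id=2 -> matches Epsilon
  - task 5 (Review): project_id=1 -> matches Zeta
  - task 6 (Train): project_id=1 -> matches Zeta
So 1 of 6 rows is dropped.

SQL:
SELECT a.name, b.name AS project
FROM tasks a
INNER JOIN projects b ON a.project_id = b.id

Result:
name     | project
---------+--------
Research | Zeta   
Design   | Zeta   
Deploy   | Epsilon
Review   | Zeta   
Train    | Zeta   


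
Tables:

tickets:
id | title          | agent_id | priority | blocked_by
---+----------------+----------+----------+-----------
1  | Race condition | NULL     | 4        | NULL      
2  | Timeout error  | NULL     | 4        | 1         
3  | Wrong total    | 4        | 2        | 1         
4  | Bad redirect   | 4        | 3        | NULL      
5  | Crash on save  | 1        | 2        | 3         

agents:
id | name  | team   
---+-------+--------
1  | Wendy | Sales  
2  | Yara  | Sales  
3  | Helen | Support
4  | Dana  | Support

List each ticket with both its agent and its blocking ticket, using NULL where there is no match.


Two LEFT JOINs from the same base table tickets: one to agents via agent_id, one to tickets itself via blocked_by. Both are LEFT so every ticket is preserved.
Match against agents:
  - ticket 1 (Race condition): agent_id=NULL, no match -> kept with NULL
  - ticket 2 (Timeout error): agent_id=NULL, no match -> kept with NULL
  - ticket 3 (Wrong total): agent_id=4 -> matches Dana
  - ticket 4 (Bad redirect): agent_id=4 -> matches Dana
  - ticket 5 (Crash on save): agent_id=1 -> matches Wendy
Match against tickets (self):
  - ticket 1 (Race condition): blocked_by=NULL -> NULL
  - ticket 2 (Timeout error): blocked_by=1 -> Race condition
  - ticket 3 (Wrong total): blocked_by=1 -> Race condition
  - ticket 4 (Bad redirect): blocked_by=NULL -> NULL
  - ticket 5 (Crash on save): blocked_by=3 -> Wrong total

SQL:
SELECT a.title, b.name AS agent, c.title AS blocked_by
FROM tickets a
LEFT JOIN agents b ON a.agent_id = b.id
LEFT JOIN tickets c ON a.blocked_by = c.id

Result:
title          | agent | blocked_by    
---------------+-------+---------------
Race condition | NULL  | NULL          
Timeout error  | NULL  | Race condition
Wrong total    | Dana  | Race condition
Bad redirect   | Dana  | NULL          
Crash on save  | Wendy | Wrong total   


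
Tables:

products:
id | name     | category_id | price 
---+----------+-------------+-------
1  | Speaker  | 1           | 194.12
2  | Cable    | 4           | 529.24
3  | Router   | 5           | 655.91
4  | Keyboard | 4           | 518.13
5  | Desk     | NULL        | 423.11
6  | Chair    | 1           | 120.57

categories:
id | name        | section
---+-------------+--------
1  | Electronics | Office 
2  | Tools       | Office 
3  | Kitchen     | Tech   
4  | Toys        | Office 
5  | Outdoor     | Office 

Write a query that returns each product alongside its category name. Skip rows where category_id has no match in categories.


INNER JOIN keeps only products rows whose category_id matches an id in categories. Walk through each product:
  - product 1 (Speaker): category_id=1 -> matches Electronics
  - product 2 (Cable): category_id=4 -> matches Toys
  - product 3 (Router): category_id=5 -> matches Outdoor
  - product 4 (Keyboard): category_id=4 -> matches Toys
  - product 5 (Desk): category_id=NULL, no match -> dropped
  - product 6 (Chair): category_id=1 -> matches Electronics
So 1 of 6 rows is dropped.

SQL:
SELECT a.name, b.name AS category
FROM products a
INNER JOIN categories b ON a.category_id = b.id

Result:
name     | category   
---------+------------
Speaker  | Electronics
Cable    | Toys       
Router   | Outdoor    
Keyboard | Toys       
Chair    | Electronics
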